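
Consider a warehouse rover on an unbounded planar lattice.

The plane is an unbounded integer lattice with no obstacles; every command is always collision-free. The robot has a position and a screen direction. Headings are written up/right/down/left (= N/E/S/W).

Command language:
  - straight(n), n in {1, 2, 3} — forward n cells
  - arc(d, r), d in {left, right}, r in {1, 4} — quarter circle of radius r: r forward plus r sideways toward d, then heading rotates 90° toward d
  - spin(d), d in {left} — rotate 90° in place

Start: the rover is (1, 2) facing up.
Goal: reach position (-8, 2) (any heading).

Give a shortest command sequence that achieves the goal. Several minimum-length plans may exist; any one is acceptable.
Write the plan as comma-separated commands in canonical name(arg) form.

from: (1, 2) facing up
1. arc(left, 4) → (-3, 6) facing left
2. straight(1) → (-4, 6) facing left
3. arc(left, 4) → (-8, 2) facing down
shorter routes all fall short; 3 is best.

arc(left, 4), straight(1), arc(left, 4)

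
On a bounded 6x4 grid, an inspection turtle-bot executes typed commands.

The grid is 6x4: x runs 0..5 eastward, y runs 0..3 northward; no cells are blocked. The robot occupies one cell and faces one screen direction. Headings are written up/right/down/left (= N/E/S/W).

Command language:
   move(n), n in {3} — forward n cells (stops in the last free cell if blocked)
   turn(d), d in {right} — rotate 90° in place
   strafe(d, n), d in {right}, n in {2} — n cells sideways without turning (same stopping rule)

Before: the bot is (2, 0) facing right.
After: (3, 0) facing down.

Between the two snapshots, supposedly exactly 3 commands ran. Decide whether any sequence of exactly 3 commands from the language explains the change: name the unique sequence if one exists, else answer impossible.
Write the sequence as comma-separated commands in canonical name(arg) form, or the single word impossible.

key: running strafe(right, 2) before move(3) would end elsewhere — order is forced
t0: (2, 0) facing right
t=1 move(3) ⇒ (5, 0) facing right
t=2 turn(right) ⇒ (5, 0) facing down
t=3 strafe(right, 2) ⇒ (3, 0) facing down
no other 3-command option fits: unique.

move(3), turn(right), strafe(right, 2)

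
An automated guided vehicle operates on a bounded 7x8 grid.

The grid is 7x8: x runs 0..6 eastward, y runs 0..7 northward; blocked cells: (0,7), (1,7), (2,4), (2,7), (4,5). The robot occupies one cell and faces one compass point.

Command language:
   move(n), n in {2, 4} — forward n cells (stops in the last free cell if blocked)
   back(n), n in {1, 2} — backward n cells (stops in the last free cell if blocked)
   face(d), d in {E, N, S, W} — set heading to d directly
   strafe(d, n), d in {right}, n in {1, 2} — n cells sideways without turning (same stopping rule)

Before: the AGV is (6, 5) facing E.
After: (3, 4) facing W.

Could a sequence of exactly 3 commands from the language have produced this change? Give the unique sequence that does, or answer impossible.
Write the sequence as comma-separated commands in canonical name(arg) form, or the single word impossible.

strafe(right, 1), face(W), move(4)

key: order matters: swapping strafe(right, 1) and move(4) lands elsewhere
from: (6, 5) facing E
1. strafe(right, 1) → (6, 4) facing E
2. face(W) → (6, 4) facing W
3. move(4) → (3, 4) facing W
no other 3-command option fits: unique.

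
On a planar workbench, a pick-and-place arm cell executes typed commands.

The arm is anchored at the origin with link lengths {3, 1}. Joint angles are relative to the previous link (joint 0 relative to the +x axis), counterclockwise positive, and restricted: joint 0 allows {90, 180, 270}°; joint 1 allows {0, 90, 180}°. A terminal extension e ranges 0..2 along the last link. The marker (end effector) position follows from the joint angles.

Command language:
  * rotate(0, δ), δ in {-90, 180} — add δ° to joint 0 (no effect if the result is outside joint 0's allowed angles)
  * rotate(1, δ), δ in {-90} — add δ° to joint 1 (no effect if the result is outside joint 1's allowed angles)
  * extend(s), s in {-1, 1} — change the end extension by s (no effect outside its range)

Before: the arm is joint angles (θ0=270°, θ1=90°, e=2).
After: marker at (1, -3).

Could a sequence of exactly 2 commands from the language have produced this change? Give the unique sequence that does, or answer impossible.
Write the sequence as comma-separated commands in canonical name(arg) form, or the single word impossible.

extend(-1), extend(-1)

initial: joint angles (θ0=270°, θ1=90°, e=2)
t=1 extend(-1) ⇒ joint angles (θ0=270°, θ1=90°, e=1)
t=2 extend(-1) ⇒ joint angles (θ0=270°, θ1=90°, e=0)
uniquely the one of 25 2-step routes that fits.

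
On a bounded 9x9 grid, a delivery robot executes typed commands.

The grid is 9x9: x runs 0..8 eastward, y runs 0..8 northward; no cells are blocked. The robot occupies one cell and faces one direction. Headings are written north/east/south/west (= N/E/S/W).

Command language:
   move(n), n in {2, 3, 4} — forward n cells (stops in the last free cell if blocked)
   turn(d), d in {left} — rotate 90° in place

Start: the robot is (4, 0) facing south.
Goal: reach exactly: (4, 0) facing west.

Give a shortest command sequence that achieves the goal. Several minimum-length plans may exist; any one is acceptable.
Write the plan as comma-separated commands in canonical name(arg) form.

start: (4, 0) facing south
step 1 (turn(left)): (4, 0) facing east
step 2 (turn(left)): (4, 0) facing north
step 3 (turn(left)): (4, 0) facing west
no 2-step plan works, so 3 is optimal.

turn(left), turn(left), turn(left)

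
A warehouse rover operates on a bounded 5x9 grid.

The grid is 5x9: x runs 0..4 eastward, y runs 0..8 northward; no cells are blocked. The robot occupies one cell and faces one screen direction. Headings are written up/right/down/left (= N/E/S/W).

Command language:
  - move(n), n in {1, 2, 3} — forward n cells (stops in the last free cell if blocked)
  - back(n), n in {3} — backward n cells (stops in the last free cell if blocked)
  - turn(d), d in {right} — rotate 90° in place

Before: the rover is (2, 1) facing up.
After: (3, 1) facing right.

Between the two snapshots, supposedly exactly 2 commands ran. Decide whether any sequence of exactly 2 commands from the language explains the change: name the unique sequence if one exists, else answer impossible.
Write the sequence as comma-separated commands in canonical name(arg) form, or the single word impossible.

key: order matters: swapping turn(right) and move(1) lands elsewhere
initial: (2, 1) facing up
step 1 (turn(right)): (2, 1) facing right
step 2 (move(1)): (3, 1) facing right
all 25 alternatives checked — unique.

turn(right), move(1)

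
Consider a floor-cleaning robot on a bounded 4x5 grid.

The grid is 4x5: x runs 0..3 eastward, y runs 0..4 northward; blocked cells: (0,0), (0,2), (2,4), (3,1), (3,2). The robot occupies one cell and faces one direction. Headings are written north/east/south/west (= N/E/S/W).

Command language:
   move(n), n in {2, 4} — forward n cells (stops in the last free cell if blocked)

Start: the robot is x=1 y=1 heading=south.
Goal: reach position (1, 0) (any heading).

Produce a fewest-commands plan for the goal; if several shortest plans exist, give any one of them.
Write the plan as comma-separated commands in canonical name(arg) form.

start: x=1 y=1 heading=south
t=1 move(4) ⇒ x=1 y=0 heading=south
nothing shorter than 1 reaches the goal.

move(4)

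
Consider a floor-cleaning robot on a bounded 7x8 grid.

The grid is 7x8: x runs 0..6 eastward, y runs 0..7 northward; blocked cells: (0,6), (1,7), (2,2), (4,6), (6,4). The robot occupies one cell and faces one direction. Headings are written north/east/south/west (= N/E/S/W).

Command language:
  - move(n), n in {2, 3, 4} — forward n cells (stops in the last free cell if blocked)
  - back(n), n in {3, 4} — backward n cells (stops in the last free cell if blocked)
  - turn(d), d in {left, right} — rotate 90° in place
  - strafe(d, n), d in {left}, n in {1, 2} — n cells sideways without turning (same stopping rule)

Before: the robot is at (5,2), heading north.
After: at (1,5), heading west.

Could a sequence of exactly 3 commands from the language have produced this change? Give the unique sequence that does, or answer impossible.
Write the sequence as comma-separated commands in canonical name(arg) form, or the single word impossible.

key: position moved to (1,5) AND the heading swung to W — translation plus rotation needed
begin: at (5,2), heading north
[1] after move(3): at (5,5), heading north
[2] after turn(left): at (5,5), heading west
[3] after move(4): at (1,5), heading west
no rival 3-sequence matches.

move(3), turn(left), move(4)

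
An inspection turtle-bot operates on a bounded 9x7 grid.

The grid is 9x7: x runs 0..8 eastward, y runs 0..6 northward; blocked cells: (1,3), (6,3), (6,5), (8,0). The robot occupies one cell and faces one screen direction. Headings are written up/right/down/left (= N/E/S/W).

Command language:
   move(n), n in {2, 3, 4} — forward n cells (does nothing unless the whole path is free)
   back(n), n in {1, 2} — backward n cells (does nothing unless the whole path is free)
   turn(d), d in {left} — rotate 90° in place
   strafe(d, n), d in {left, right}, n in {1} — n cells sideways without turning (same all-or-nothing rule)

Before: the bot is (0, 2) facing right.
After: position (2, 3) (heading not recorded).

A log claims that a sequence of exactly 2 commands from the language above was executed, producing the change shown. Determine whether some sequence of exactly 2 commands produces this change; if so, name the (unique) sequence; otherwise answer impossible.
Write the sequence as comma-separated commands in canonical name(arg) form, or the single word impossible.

key: order matters: swapping move(2) and strafe(left, 1) lands elsewhere
t0: (0, 2) facing right
step 1 (move(2)): (2, 2) facing right
step 2 (strafe(left, 1)): (2, 3) facing right
no other 2-command option fits: unique.

move(2), strafe(left, 1)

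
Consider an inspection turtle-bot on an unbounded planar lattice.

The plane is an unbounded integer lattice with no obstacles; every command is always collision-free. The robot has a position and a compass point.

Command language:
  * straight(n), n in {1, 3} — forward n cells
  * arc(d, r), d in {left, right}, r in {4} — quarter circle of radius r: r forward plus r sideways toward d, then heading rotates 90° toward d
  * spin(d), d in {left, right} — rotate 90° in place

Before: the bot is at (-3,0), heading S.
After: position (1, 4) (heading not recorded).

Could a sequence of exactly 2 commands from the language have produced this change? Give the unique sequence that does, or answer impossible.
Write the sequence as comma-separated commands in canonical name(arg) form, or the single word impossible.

key: order matters: swapping spin(left) and arc(left, 4) lands elsewhere
initial: at (-3,0), heading S
[1] after spin(left): at (-3,0), heading E
[2] after arc(left, 4): at (1,4), heading N
no rival 2-sequence matches.

spin(left), arc(left, 4)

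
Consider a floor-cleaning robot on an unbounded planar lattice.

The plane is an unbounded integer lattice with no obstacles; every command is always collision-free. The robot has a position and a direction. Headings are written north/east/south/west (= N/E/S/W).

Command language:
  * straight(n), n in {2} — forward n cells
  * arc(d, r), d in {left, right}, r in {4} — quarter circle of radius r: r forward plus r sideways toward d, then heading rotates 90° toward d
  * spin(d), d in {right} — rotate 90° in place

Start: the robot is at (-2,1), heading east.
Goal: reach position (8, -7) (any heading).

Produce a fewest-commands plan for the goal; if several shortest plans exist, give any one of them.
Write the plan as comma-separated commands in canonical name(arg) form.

straight(2), arc(right, 4), arc(left, 4)

initial: at (-2,1), heading east
1. straight(2) → at (0,1), heading east
2. arc(right, 4) → at (4,-3), heading south
3. arc(left, 4) → at (8,-7), heading east
minimal: 3 command(s), checked below 3.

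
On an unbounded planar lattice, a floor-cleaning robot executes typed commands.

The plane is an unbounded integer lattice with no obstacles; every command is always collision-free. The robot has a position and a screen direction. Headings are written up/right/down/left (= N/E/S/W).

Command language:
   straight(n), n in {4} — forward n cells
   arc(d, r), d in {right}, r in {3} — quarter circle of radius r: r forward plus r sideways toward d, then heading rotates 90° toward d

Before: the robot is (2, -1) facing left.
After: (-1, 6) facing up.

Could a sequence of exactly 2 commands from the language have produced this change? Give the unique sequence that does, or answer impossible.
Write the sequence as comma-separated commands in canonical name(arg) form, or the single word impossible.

key: cell and facing (now N) both changed — the 2 commands mix motion and turning
initial: (2, -1) facing left
1. arc(right, 3) → (-1, 2) facing up
2. straight(4) → (-1, 6) facing up
no other 2-command option fits: unique.

arc(right, 3), straight(4)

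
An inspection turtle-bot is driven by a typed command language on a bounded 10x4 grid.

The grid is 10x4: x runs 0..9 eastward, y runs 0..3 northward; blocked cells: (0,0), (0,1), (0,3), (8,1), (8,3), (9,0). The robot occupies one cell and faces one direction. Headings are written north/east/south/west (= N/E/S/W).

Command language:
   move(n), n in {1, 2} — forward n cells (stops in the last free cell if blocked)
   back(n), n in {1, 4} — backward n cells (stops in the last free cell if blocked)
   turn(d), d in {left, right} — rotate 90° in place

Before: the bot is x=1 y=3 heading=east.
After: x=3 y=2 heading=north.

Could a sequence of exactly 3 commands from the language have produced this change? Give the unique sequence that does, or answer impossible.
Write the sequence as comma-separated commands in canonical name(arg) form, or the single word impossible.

key: position moved to (3,2) AND the heading swung to N — translation plus rotation needed
begin: x=1 y=3 heading=east
1. move(2) → x=3 y=3 heading=east
2. turn(left) → x=3 y=3 heading=north
3. back(1) → x=3 y=2 heading=north
no other 3-command option fits: unique.

move(2), turn(left), back(1)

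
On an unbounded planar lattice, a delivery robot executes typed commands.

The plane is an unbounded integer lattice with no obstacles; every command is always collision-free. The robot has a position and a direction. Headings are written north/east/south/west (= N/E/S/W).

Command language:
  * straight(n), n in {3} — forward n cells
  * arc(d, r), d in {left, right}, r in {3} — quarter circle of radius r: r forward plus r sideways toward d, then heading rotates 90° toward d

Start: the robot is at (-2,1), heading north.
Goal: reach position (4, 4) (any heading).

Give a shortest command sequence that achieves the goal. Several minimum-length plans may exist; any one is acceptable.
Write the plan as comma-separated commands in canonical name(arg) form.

initial: at (-2,1), heading north
1. arc(right, 3) → at (1,4), heading east
2. straight(3) → at (4,4), heading east
nothing shorter than 2 reaches the goal.

arc(right, 3), straight(3)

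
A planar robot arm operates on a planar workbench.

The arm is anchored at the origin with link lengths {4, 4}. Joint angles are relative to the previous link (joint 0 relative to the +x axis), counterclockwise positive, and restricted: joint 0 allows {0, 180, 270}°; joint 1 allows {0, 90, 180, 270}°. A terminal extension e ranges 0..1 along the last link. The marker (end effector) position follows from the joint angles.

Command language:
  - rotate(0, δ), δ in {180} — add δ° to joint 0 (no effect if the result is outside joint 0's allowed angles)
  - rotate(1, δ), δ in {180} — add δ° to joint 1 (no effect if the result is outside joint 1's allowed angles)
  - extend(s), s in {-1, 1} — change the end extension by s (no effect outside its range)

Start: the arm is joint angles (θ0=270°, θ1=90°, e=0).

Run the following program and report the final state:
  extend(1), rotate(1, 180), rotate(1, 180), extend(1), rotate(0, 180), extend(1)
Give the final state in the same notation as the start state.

joint angles (θ0=270°, θ1=90°, e=1)

t0: joint angles (θ0=270°, θ1=90°, e=0)
t=1 extend(1) ⇒ joint angles (θ0=270°, θ1=90°, e=1)
t=2 rotate(1, 180) ⇒ joint angles (θ0=270°, θ1=270°, e=1)
t=3 rotate(1, 180) ⇒ joint angles (θ0=270°, θ1=90°, e=1)
t=4 extend(1) ⇒ joint angles (θ0=270°, θ1=90°, e=1)
t=5 rotate(0, 180) ⇒ joint angles (θ0=270°, θ1=90°, e=1)
t=6 extend(1) ⇒ joint angles (θ0=270°, θ1=90°, e=1)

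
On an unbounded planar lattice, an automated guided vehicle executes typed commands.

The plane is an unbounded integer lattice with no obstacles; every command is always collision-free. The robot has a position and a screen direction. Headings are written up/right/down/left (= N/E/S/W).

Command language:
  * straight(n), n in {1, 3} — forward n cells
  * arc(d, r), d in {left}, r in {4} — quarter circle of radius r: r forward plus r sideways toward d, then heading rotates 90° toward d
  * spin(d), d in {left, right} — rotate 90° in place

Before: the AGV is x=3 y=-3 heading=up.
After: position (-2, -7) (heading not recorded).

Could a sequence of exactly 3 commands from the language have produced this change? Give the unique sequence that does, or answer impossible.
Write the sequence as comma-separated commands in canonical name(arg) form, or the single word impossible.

spin(left), straight(1), arc(left, 4)

key: order matters: swapping spin(left) and arc(left, 4) lands elsewhere
start: x=3 y=-3 heading=up
step 1 (spin(left)): x=3 y=-3 heading=left
step 2 (straight(1)): x=2 y=-3 heading=left
step 3 (arc(left, 4)): x=-2 y=-7 heading=down
all 125 alternatives checked — unique.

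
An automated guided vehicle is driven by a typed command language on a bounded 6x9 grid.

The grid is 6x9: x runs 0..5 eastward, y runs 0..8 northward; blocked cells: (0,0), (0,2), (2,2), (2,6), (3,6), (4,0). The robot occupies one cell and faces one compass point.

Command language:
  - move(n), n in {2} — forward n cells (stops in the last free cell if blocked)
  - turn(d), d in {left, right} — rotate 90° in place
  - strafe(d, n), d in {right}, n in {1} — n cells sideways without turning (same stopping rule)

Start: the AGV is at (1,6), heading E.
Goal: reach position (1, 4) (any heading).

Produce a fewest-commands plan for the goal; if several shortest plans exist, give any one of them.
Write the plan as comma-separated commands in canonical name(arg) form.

strafe(right, 1), strafe(right, 1)

begin: at (1,6), heading E
step 1 (strafe(right, 1)): at (1,5), heading E
step 2 (strafe(right, 1)): at (1,4), heading E
minimal: 2 command(s), checked below 2.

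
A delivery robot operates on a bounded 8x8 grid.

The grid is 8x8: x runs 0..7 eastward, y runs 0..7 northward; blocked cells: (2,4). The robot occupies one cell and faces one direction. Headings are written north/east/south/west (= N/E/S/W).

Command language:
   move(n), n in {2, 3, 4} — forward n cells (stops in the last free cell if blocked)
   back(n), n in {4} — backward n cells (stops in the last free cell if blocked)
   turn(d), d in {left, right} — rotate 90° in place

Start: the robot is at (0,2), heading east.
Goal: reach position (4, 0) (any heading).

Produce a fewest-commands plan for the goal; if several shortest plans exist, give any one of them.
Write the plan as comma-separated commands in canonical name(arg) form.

begin: at (0,2), heading east
[1] after move(4): at (4,2), heading east
[2] after turn(right): at (4,2), heading south
[3] after move(4): at (4,0), heading south
minimal: 3 command(s), checked below 3.

move(4), turn(right), move(4)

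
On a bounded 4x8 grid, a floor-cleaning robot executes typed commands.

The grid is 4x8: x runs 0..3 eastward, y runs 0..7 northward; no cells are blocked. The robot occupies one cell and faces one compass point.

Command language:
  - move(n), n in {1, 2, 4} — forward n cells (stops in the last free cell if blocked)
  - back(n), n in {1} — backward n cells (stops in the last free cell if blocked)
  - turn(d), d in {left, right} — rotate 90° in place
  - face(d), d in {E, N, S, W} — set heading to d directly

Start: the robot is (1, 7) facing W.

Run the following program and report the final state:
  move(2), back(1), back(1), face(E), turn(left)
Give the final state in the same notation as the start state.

(2, 7) facing N

start: (1, 7) facing W
step 1 (move(2)): (0, 7) facing W
step 2 (back(1)): (1, 7) facing W
step 3 (back(1)): (2, 7) facing W
step 4 (face(E)): (2, 7) facing E
step 5 (turn(left)): (2, 7) facing N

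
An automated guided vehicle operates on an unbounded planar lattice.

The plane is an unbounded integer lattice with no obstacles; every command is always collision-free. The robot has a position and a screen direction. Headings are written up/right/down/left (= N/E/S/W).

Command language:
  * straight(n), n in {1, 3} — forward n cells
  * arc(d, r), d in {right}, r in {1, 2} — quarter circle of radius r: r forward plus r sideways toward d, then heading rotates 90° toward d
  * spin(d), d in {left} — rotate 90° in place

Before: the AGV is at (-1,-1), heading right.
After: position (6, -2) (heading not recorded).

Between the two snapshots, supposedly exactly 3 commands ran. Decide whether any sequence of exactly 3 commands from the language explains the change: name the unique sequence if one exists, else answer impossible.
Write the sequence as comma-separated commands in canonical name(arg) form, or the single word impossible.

straight(3), straight(3), arc(right, 1)

key: order matters: swapping straight(3) and arc(right, 1) lands elsewhere
from: at (-1,-1), heading right
1. straight(3) → at (2,-1), heading right
2. straight(3) → at (5,-1), heading right
3. arc(right, 1) → at (6,-2), heading down
uniquely the one of 125 3-step routes that fits.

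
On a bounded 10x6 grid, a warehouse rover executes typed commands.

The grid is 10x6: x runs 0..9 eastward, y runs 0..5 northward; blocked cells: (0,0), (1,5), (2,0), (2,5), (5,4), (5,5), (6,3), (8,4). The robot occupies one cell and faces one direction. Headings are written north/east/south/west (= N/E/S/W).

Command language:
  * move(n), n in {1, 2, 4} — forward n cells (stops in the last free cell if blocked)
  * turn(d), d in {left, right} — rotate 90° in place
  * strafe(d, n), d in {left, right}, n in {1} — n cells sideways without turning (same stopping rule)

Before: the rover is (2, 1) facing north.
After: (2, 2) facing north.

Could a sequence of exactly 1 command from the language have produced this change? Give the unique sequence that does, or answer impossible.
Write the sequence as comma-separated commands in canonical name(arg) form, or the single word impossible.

move(1)

key: still facing N — the one step turns nothing
t0: (2, 1) facing north
step 1 (move(1)): (2, 2) facing north
no other 1-command option fits: unique.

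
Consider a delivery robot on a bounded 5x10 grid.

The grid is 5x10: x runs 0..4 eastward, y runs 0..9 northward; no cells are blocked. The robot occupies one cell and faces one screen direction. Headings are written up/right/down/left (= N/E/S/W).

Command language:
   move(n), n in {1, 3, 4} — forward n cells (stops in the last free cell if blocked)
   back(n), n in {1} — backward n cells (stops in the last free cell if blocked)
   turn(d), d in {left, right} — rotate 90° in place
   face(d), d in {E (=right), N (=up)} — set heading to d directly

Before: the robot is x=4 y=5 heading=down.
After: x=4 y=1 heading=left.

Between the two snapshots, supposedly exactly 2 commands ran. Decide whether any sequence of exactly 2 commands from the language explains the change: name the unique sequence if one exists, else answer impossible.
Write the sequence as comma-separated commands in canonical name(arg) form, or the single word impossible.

key: order matters: swapping move(4) and turn(right) lands elsewhere
begin: x=4 y=5 heading=down
1. move(4) → x=4 y=1 heading=down
2. turn(right) → x=4 y=1 heading=left
all 64 alternatives checked — unique.

move(4), turn(right)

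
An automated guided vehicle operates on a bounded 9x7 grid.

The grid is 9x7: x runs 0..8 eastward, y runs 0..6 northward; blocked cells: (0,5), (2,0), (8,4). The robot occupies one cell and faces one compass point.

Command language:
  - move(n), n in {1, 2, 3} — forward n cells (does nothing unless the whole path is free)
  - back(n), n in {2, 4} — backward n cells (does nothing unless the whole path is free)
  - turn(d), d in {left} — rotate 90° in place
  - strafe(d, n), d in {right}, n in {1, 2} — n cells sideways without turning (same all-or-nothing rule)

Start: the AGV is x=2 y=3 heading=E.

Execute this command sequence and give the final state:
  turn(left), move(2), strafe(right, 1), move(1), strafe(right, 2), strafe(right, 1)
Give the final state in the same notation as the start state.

initial: x=2 y=3 heading=E
[1] after turn(left): x=2 y=3 heading=N
[2] after move(2): x=2 y=5 heading=N
[3] after strafe(right, 1): x=3 y=5 heading=N
[4] after move(1): x=3 y=6 heading=N
[5] after strafe(right, 2): x=5 y=6 heading=N
[6] after strafe(right, 1): x=6 y=6 heading=N

x=6 y=6 heading=N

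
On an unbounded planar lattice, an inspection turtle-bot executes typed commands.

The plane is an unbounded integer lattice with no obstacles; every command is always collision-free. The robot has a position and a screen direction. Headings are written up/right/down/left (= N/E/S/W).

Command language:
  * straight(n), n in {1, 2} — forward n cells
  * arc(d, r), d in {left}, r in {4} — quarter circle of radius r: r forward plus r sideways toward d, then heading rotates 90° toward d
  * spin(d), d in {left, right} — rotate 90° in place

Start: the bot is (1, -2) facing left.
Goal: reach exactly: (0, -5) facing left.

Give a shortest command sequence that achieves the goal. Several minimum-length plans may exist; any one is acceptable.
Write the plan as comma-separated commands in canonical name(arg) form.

initial: (1, -2) facing left
step 1 (spin(left)): (1, -2) facing down
step 2 (straight(1)): (1, -3) facing down
step 3 (straight(2)): (1, -5) facing down
step 4 (spin(right)): (1, -5) facing left
step 5 (straight(1)): (0, -5) facing left
no 4-step plan works, so 5 is optimal.

spin(left), straight(1), straight(2), spin(right), straight(1)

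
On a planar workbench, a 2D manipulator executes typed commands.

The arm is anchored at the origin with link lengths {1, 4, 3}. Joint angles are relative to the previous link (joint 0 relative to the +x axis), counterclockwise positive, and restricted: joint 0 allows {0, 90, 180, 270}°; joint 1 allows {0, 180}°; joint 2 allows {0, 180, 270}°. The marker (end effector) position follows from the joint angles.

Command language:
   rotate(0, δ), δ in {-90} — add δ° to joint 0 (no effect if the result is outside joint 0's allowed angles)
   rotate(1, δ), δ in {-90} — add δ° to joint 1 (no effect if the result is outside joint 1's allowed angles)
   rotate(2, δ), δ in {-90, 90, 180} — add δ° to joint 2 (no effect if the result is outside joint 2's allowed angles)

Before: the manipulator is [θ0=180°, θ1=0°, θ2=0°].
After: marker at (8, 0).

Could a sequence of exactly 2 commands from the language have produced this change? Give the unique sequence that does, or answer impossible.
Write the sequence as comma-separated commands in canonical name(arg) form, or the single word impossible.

rotate(0, -90), rotate(0, -90)

begin: [θ0=180°, θ1=0°, θ2=0°]
[1] after rotate(0, -90): [θ0=90°, θ1=0°, θ2=0°]
[2] after rotate(0, -90): [θ0=0°, θ1=0°, θ2=0°]
no rival 2-sequence matches.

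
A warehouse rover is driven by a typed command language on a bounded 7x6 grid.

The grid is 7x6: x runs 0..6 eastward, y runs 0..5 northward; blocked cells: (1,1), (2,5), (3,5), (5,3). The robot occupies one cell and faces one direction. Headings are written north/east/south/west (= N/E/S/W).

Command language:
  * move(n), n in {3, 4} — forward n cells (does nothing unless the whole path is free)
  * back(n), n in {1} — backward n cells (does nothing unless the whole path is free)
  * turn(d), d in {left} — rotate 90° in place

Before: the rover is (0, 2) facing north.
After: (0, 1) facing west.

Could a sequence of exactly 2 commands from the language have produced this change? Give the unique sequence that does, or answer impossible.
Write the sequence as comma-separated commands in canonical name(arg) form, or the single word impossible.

back(1), turn(left)

key: order matters: swapping back(1) and turn(left) lands elsewhere
start: (0, 2) facing north
1. back(1) → (0, 1) facing north
2. turn(left) → (0, 1) facing west
no other 2-command option fits: unique.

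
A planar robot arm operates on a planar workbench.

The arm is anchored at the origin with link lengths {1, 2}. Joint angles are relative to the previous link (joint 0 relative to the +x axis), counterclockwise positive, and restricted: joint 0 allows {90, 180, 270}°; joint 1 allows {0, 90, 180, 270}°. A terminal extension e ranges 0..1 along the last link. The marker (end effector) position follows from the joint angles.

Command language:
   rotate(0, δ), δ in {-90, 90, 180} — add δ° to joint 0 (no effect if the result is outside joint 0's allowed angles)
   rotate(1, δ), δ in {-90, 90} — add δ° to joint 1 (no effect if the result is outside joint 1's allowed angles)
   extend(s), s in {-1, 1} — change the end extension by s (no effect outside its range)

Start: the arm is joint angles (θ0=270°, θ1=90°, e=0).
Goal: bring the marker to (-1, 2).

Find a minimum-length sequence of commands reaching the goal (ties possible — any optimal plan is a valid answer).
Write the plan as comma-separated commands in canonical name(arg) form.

rotate(1, -90), rotate(1, -90), rotate(0, -90)

begin: joint angles (θ0=270°, θ1=90°, e=0)
t=1 rotate(1, -90) ⇒ joint angles (θ0=270°, θ1=0°, e=0)
t=2 rotate(1, -90) ⇒ joint angles (θ0=270°, θ1=270°, e=0)
t=3 rotate(0, -90) ⇒ joint angles (θ0=180°, θ1=270°, e=0)
no 2-step plan works, so 3 is optimal.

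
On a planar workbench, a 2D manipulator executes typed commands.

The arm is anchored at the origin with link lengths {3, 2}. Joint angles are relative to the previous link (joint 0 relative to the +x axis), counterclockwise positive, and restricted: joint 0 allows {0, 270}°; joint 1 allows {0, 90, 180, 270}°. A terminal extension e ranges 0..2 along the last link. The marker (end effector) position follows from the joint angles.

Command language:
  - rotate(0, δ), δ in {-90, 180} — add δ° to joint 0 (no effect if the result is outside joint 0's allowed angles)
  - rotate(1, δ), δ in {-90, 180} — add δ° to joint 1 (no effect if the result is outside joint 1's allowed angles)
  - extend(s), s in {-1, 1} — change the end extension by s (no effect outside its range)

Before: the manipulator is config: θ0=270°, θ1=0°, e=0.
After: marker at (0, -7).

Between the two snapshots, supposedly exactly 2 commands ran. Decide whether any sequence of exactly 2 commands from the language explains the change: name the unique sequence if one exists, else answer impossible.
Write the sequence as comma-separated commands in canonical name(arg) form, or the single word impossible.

start: config: θ0=270°, θ1=0°, e=0
t=1 extend(1) ⇒ config: θ0=270°, θ1=0°, e=1
t=2 extend(1) ⇒ config: θ0=270°, θ1=0°, e=2
no rival 2-sequence matches.

extend(1), extend(1)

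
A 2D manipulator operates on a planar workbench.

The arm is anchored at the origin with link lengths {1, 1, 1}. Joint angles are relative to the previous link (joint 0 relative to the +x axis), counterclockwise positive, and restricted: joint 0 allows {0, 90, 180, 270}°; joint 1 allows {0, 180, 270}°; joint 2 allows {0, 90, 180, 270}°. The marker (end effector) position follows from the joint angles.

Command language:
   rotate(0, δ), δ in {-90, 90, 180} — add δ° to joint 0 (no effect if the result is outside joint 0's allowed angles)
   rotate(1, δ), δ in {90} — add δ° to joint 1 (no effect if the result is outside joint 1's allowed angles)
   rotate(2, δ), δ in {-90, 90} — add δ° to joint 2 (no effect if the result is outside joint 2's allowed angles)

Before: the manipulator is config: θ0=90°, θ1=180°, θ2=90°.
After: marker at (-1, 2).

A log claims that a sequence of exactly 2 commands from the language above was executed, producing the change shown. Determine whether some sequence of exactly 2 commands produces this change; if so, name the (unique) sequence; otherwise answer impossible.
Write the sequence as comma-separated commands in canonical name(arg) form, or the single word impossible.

from: config: θ0=90°, θ1=180°, θ2=90°
1. rotate(1, 90) → config: θ0=90°, θ1=270°, θ2=90°
2. rotate(1, 90) → config: θ0=90°, θ1=0°, θ2=90°
all 36 alternatives checked — unique.

rotate(1, 90), rotate(1, 90)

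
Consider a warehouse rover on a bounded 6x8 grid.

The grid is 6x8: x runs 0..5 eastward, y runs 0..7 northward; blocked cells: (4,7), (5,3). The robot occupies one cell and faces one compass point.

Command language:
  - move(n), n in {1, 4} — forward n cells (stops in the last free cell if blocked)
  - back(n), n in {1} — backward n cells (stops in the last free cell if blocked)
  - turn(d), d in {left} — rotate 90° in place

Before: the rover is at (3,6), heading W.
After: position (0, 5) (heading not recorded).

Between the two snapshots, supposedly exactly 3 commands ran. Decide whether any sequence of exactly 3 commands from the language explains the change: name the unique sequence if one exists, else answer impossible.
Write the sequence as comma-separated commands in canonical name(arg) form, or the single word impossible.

key: order matters: swapping move(4) and move(1) lands elsewhere
start: at (3,6), heading W
1. move(4) → at (0,6), heading W
2. turn(left) → at (0,6), heading S
3. move(1) → at (0,5), heading S
no rival 3-sequence matches.

move(4), turn(left), move(1)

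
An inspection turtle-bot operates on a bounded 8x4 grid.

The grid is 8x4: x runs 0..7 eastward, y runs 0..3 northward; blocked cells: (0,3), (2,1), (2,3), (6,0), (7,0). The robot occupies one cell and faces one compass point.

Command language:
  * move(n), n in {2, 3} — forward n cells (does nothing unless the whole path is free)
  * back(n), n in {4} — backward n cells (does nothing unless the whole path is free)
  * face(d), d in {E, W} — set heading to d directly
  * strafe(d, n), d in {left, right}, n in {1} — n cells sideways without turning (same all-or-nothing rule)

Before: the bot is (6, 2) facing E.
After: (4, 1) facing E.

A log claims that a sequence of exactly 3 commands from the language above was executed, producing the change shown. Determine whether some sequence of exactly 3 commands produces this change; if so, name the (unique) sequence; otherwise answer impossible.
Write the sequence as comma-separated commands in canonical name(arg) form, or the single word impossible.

back(4), move(2), strafe(right, 1)

key: order matters: swapping back(4) and strafe(right, 1) lands elsewhere
initial: (6, 2) facing E
t=1 back(4) ⇒ (2, 2) facing E
t=2 move(2) ⇒ (4, 2) facing E
t=3 strafe(right, 1) ⇒ (4, 1) facing E
no other 3-command option fits: unique.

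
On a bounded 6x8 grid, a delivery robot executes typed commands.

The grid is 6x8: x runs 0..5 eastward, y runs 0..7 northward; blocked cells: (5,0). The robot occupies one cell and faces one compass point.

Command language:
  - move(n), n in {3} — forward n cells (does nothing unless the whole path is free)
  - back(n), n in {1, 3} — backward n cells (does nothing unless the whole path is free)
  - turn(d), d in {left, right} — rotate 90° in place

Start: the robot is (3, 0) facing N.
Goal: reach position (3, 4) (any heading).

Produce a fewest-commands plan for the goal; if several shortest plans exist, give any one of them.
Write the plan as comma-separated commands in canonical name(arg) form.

move(3), move(3), back(1), back(1)

t0: (3, 0) facing N
step 1 (move(3)): (3, 3) facing N
step 2 (move(3)): (3, 6) facing N
step 3 (back(1)): (3, 5) facing N
step 4 (back(1)): (3, 4) facing N
no 3-step plan works, so 4 is optimal.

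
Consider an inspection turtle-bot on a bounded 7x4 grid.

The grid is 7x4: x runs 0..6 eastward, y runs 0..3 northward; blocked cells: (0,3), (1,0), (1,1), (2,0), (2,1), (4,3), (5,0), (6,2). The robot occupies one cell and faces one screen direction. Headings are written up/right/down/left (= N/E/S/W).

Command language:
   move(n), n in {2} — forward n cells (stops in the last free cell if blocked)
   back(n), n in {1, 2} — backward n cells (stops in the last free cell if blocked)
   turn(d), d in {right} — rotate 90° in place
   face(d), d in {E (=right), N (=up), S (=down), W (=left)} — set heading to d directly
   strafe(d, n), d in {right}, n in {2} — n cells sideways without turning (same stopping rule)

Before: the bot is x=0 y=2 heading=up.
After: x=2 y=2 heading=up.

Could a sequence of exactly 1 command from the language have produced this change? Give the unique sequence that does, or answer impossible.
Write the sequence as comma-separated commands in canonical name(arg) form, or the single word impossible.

key: still facing N — the one step turns nothing
start: x=0 y=2 heading=up
step 1 (strafe(right, 2)): x=2 y=2 heading=up
uniquely the one of 9 1-step routes that fits.

strafe(right, 2)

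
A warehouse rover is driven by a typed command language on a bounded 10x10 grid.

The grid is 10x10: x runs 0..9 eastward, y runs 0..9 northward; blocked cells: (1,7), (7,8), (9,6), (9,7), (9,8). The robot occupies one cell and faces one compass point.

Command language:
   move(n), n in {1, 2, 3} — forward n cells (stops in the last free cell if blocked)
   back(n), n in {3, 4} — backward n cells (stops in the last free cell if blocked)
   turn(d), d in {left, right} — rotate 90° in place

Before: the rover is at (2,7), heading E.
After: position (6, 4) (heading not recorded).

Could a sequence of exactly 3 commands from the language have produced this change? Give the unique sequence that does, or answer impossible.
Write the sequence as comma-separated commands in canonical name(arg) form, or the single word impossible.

no 3-step route produces this change.

impossible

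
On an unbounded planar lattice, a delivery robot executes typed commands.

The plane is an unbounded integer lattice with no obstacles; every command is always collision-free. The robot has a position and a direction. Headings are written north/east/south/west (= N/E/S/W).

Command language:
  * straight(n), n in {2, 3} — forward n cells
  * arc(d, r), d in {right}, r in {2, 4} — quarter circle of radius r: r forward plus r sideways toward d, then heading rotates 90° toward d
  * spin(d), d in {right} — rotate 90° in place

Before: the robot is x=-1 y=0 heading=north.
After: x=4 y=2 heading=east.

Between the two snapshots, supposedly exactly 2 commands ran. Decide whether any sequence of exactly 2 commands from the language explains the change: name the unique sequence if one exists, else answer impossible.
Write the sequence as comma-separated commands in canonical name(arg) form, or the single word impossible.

arc(right, 2), straight(3)

key: cell and facing (now E) both changed — the 2 commands mix motion and turning
begin: x=-1 y=0 heading=north
[1] after arc(right, 2): x=1 y=2 heading=east
[2] after straight(3): x=4 y=2 heading=east
no rival 2-sequence matches.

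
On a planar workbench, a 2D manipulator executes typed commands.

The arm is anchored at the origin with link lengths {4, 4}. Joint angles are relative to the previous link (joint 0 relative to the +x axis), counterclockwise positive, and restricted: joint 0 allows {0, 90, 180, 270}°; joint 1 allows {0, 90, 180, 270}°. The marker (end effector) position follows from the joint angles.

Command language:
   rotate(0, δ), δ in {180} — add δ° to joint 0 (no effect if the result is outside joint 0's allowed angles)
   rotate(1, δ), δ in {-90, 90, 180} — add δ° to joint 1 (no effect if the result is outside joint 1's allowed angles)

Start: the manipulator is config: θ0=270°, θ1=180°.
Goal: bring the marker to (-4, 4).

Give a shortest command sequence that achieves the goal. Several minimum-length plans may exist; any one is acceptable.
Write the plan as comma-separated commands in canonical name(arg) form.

from: config: θ0=270°, θ1=180°
[1] after rotate(1, -90): config: θ0=270°, θ1=90°
[2] after rotate(0, 180): config: θ0=90°, θ1=90°
minimal: 2 command(s), checked below 2.

rotate(1, -90), rotate(0, 180)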